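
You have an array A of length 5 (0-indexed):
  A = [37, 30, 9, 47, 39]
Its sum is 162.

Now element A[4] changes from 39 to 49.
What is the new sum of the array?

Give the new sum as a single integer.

Answer: 172

Derivation:
Old value at index 4: 39
New value at index 4: 49
Delta = 49 - 39 = 10
New sum = old_sum + delta = 162 + (10) = 172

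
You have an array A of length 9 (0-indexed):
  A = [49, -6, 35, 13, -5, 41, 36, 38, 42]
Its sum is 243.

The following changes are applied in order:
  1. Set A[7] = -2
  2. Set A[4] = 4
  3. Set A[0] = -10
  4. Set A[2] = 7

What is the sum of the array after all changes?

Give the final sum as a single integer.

Answer: 125

Derivation:
Initial sum: 243
Change 1: A[7] 38 -> -2, delta = -40, sum = 203
Change 2: A[4] -5 -> 4, delta = 9, sum = 212
Change 3: A[0] 49 -> -10, delta = -59, sum = 153
Change 4: A[2] 35 -> 7, delta = -28, sum = 125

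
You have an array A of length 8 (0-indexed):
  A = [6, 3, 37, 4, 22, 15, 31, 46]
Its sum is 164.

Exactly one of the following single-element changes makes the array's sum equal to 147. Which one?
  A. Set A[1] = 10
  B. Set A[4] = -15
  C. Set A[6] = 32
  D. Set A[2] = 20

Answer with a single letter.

Option A: A[1] 3->10, delta=7, new_sum=164+(7)=171
Option B: A[4] 22->-15, delta=-37, new_sum=164+(-37)=127
Option C: A[6] 31->32, delta=1, new_sum=164+(1)=165
Option D: A[2] 37->20, delta=-17, new_sum=164+(-17)=147 <-- matches target

Answer: D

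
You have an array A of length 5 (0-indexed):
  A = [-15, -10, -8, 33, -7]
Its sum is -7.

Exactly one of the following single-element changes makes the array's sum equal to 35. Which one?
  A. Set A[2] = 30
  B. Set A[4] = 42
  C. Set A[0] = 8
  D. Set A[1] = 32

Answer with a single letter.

Answer: D

Derivation:
Option A: A[2] -8->30, delta=38, new_sum=-7+(38)=31
Option B: A[4] -7->42, delta=49, new_sum=-7+(49)=42
Option C: A[0] -15->8, delta=23, new_sum=-7+(23)=16
Option D: A[1] -10->32, delta=42, new_sum=-7+(42)=35 <-- matches target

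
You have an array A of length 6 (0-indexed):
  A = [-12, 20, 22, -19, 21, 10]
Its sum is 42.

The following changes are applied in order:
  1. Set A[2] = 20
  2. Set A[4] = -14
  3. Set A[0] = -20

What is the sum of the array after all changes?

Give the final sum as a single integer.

Answer: -3

Derivation:
Initial sum: 42
Change 1: A[2] 22 -> 20, delta = -2, sum = 40
Change 2: A[4] 21 -> -14, delta = -35, sum = 5
Change 3: A[0] -12 -> -20, delta = -8, sum = -3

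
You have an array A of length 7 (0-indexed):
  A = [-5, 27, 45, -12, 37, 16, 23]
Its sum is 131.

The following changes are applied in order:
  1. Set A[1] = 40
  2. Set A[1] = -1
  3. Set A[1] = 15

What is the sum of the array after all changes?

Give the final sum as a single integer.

Answer: 119

Derivation:
Initial sum: 131
Change 1: A[1] 27 -> 40, delta = 13, sum = 144
Change 2: A[1] 40 -> -1, delta = -41, sum = 103
Change 3: A[1] -1 -> 15, delta = 16, sum = 119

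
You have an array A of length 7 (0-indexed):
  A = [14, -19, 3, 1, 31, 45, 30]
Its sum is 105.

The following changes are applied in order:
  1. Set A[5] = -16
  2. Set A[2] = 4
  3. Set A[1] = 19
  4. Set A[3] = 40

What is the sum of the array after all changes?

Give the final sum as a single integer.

Initial sum: 105
Change 1: A[5] 45 -> -16, delta = -61, sum = 44
Change 2: A[2] 3 -> 4, delta = 1, sum = 45
Change 3: A[1] -19 -> 19, delta = 38, sum = 83
Change 4: A[3] 1 -> 40, delta = 39, sum = 122

Answer: 122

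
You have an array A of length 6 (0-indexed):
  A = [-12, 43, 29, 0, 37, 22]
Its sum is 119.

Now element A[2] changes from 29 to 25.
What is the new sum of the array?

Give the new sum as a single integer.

Answer: 115

Derivation:
Old value at index 2: 29
New value at index 2: 25
Delta = 25 - 29 = -4
New sum = old_sum + delta = 119 + (-4) = 115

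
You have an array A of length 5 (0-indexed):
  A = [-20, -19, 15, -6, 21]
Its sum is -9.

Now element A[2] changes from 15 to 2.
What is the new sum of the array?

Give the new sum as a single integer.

Old value at index 2: 15
New value at index 2: 2
Delta = 2 - 15 = -13
New sum = old_sum + delta = -9 + (-13) = -22

Answer: -22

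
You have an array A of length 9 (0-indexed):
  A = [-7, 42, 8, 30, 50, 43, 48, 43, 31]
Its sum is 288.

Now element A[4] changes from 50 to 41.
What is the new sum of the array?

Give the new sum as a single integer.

Old value at index 4: 50
New value at index 4: 41
Delta = 41 - 50 = -9
New sum = old_sum + delta = 288 + (-9) = 279

Answer: 279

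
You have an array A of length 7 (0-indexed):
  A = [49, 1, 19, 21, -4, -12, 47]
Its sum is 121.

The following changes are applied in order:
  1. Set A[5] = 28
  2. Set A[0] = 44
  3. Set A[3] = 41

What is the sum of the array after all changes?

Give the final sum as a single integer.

Answer: 176

Derivation:
Initial sum: 121
Change 1: A[5] -12 -> 28, delta = 40, sum = 161
Change 2: A[0] 49 -> 44, delta = -5, sum = 156
Change 3: A[3] 21 -> 41, delta = 20, sum = 176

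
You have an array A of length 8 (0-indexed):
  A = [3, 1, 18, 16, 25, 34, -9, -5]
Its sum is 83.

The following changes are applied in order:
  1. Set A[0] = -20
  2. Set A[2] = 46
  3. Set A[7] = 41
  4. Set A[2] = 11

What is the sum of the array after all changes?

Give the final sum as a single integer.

Answer: 99

Derivation:
Initial sum: 83
Change 1: A[0] 3 -> -20, delta = -23, sum = 60
Change 2: A[2] 18 -> 46, delta = 28, sum = 88
Change 3: A[7] -5 -> 41, delta = 46, sum = 134
Change 4: A[2] 46 -> 11, delta = -35, sum = 99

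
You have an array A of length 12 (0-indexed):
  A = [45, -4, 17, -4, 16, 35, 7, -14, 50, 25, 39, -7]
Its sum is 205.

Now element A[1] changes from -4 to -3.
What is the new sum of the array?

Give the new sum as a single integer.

Answer: 206

Derivation:
Old value at index 1: -4
New value at index 1: -3
Delta = -3 - -4 = 1
New sum = old_sum + delta = 205 + (1) = 206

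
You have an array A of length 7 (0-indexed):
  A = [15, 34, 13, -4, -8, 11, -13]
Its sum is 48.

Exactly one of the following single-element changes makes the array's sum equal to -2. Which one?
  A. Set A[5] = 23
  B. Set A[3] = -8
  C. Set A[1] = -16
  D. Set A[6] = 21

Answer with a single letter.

Option A: A[5] 11->23, delta=12, new_sum=48+(12)=60
Option B: A[3] -4->-8, delta=-4, new_sum=48+(-4)=44
Option C: A[1] 34->-16, delta=-50, new_sum=48+(-50)=-2 <-- matches target
Option D: A[6] -13->21, delta=34, new_sum=48+(34)=82

Answer: C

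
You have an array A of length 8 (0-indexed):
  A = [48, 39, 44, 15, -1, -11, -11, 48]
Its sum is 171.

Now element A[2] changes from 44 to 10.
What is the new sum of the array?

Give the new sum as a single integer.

Answer: 137

Derivation:
Old value at index 2: 44
New value at index 2: 10
Delta = 10 - 44 = -34
New sum = old_sum + delta = 171 + (-34) = 137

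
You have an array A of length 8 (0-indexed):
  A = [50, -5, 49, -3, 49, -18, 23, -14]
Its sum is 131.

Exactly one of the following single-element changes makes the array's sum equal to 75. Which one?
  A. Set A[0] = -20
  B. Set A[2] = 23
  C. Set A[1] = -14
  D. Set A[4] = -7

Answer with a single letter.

Answer: D

Derivation:
Option A: A[0] 50->-20, delta=-70, new_sum=131+(-70)=61
Option B: A[2] 49->23, delta=-26, new_sum=131+(-26)=105
Option C: A[1] -5->-14, delta=-9, new_sum=131+(-9)=122
Option D: A[4] 49->-7, delta=-56, new_sum=131+(-56)=75 <-- matches target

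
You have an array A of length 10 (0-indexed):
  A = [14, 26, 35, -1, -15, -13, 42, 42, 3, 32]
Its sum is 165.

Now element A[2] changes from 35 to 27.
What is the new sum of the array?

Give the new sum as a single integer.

Old value at index 2: 35
New value at index 2: 27
Delta = 27 - 35 = -8
New sum = old_sum + delta = 165 + (-8) = 157

Answer: 157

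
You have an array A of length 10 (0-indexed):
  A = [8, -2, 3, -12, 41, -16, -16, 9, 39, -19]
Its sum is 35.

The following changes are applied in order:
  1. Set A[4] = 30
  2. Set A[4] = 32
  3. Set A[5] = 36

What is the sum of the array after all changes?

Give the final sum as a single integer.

Answer: 78

Derivation:
Initial sum: 35
Change 1: A[4] 41 -> 30, delta = -11, sum = 24
Change 2: A[4] 30 -> 32, delta = 2, sum = 26
Change 3: A[5] -16 -> 36, delta = 52, sum = 78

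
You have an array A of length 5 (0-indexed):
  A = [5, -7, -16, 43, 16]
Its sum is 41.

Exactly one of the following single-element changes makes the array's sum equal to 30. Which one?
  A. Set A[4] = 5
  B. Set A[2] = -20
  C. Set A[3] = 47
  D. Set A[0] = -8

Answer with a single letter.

Option A: A[4] 16->5, delta=-11, new_sum=41+(-11)=30 <-- matches target
Option B: A[2] -16->-20, delta=-4, new_sum=41+(-4)=37
Option C: A[3] 43->47, delta=4, new_sum=41+(4)=45
Option D: A[0] 5->-8, delta=-13, new_sum=41+(-13)=28

Answer: A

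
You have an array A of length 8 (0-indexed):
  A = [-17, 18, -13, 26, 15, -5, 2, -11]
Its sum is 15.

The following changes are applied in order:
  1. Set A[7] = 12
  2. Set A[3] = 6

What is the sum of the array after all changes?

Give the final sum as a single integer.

Initial sum: 15
Change 1: A[7] -11 -> 12, delta = 23, sum = 38
Change 2: A[3] 26 -> 6, delta = -20, sum = 18

Answer: 18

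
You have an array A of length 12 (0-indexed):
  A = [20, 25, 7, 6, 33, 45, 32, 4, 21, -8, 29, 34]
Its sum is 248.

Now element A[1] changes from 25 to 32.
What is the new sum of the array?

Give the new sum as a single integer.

Answer: 255

Derivation:
Old value at index 1: 25
New value at index 1: 32
Delta = 32 - 25 = 7
New sum = old_sum + delta = 248 + (7) = 255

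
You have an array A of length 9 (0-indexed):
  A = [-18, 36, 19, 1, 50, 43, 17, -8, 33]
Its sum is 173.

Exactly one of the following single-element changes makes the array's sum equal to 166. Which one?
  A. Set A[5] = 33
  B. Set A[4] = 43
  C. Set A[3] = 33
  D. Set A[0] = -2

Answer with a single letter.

Answer: B

Derivation:
Option A: A[5] 43->33, delta=-10, new_sum=173+(-10)=163
Option B: A[4] 50->43, delta=-7, new_sum=173+(-7)=166 <-- matches target
Option C: A[3] 1->33, delta=32, new_sum=173+(32)=205
Option D: A[0] -18->-2, delta=16, new_sum=173+(16)=189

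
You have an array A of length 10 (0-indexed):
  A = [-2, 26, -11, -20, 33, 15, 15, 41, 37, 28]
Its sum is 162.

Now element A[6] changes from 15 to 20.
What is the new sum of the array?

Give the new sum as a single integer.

Old value at index 6: 15
New value at index 6: 20
Delta = 20 - 15 = 5
New sum = old_sum + delta = 162 + (5) = 167

Answer: 167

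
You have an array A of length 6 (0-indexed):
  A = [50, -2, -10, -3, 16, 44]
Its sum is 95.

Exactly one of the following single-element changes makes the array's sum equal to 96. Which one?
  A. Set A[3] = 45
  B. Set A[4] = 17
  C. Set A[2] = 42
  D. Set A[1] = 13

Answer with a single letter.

Option A: A[3] -3->45, delta=48, new_sum=95+(48)=143
Option B: A[4] 16->17, delta=1, new_sum=95+(1)=96 <-- matches target
Option C: A[2] -10->42, delta=52, new_sum=95+(52)=147
Option D: A[1] -2->13, delta=15, new_sum=95+(15)=110

Answer: B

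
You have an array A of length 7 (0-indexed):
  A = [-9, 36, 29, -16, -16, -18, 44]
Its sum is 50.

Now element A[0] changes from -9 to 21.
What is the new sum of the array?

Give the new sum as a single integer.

Old value at index 0: -9
New value at index 0: 21
Delta = 21 - -9 = 30
New sum = old_sum + delta = 50 + (30) = 80

Answer: 80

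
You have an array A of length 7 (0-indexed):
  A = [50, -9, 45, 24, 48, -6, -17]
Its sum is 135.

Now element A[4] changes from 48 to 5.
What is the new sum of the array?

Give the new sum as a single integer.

Old value at index 4: 48
New value at index 4: 5
Delta = 5 - 48 = -43
New sum = old_sum + delta = 135 + (-43) = 92

Answer: 92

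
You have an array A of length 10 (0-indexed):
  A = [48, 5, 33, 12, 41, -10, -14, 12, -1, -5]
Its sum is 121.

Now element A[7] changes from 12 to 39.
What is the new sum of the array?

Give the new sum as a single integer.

Answer: 148

Derivation:
Old value at index 7: 12
New value at index 7: 39
Delta = 39 - 12 = 27
New sum = old_sum + delta = 121 + (27) = 148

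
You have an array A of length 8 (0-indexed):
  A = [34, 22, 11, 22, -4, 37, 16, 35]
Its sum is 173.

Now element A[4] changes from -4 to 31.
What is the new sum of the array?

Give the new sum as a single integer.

Answer: 208

Derivation:
Old value at index 4: -4
New value at index 4: 31
Delta = 31 - -4 = 35
New sum = old_sum + delta = 173 + (35) = 208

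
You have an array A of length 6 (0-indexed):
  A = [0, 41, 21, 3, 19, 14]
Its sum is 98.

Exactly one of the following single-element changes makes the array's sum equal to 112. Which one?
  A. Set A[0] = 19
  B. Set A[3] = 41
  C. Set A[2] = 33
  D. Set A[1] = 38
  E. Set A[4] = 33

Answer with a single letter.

Answer: E

Derivation:
Option A: A[0] 0->19, delta=19, new_sum=98+(19)=117
Option B: A[3] 3->41, delta=38, new_sum=98+(38)=136
Option C: A[2] 21->33, delta=12, new_sum=98+(12)=110
Option D: A[1] 41->38, delta=-3, new_sum=98+(-3)=95
Option E: A[4] 19->33, delta=14, new_sum=98+(14)=112 <-- matches target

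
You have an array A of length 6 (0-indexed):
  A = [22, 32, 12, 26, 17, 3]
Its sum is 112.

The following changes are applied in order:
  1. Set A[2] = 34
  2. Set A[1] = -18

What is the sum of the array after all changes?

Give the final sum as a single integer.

Answer: 84

Derivation:
Initial sum: 112
Change 1: A[2] 12 -> 34, delta = 22, sum = 134
Change 2: A[1] 32 -> -18, delta = -50, sum = 84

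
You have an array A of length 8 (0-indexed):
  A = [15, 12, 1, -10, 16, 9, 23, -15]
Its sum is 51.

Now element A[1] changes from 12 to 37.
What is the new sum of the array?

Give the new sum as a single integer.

Old value at index 1: 12
New value at index 1: 37
Delta = 37 - 12 = 25
New sum = old_sum + delta = 51 + (25) = 76

Answer: 76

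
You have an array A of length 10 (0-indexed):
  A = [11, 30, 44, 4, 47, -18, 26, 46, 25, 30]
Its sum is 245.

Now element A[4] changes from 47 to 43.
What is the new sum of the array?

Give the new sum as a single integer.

Answer: 241

Derivation:
Old value at index 4: 47
New value at index 4: 43
Delta = 43 - 47 = -4
New sum = old_sum + delta = 245 + (-4) = 241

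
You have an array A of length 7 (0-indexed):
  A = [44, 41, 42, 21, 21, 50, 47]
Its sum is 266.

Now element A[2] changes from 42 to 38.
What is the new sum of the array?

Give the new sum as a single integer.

Answer: 262

Derivation:
Old value at index 2: 42
New value at index 2: 38
Delta = 38 - 42 = -4
New sum = old_sum + delta = 266 + (-4) = 262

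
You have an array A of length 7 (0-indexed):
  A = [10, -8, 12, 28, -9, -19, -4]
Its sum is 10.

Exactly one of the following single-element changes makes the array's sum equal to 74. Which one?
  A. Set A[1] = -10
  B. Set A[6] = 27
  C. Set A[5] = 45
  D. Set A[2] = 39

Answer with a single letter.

Option A: A[1] -8->-10, delta=-2, new_sum=10+(-2)=8
Option B: A[6] -4->27, delta=31, new_sum=10+(31)=41
Option C: A[5] -19->45, delta=64, new_sum=10+(64)=74 <-- matches target
Option D: A[2] 12->39, delta=27, new_sum=10+(27)=37

Answer: C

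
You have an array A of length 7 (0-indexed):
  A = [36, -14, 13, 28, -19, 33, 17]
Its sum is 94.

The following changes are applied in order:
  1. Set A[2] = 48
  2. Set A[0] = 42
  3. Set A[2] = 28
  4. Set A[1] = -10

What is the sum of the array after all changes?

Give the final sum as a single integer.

Initial sum: 94
Change 1: A[2] 13 -> 48, delta = 35, sum = 129
Change 2: A[0] 36 -> 42, delta = 6, sum = 135
Change 3: A[2] 48 -> 28, delta = -20, sum = 115
Change 4: A[1] -14 -> -10, delta = 4, sum = 119

Answer: 119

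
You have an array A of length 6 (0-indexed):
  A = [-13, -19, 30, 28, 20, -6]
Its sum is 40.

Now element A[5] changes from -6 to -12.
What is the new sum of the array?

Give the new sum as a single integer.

Answer: 34

Derivation:
Old value at index 5: -6
New value at index 5: -12
Delta = -12 - -6 = -6
New sum = old_sum + delta = 40 + (-6) = 34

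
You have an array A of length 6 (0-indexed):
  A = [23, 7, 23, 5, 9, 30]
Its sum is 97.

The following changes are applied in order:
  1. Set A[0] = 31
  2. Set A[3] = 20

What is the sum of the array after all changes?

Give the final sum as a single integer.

Initial sum: 97
Change 1: A[0] 23 -> 31, delta = 8, sum = 105
Change 2: A[3] 5 -> 20, delta = 15, sum = 120

Answer: 120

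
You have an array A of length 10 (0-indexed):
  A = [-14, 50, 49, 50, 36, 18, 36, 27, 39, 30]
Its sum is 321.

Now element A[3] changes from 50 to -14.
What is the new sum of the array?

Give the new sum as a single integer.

Answer: 257

Derivation:
Old value at index 3: 50
New value at index 3: -14
Delta = -14 - 50 = -64
New sum = old_sum + delta = 321 + (-64) = 257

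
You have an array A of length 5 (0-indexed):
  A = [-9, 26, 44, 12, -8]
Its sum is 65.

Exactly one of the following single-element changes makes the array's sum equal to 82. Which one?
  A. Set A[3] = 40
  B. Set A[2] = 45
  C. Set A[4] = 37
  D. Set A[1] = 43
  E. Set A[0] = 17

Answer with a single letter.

Answer: D

Derivation:
Option A: A[3] 12->40, delta=28, new_sum=65+(28)=93
Option B: A[2] 44->45, delta=1, new_sum=65+(1)=66
Option C: A[4] -8->37, delta=45, new_sum=65+(45)=110
Option D: A[1] 26->43, delta=17, new_sum=65+(17)=82 <-- matches target
Option E: A[0] -9->17, delta=26, new_sum=65+(26)=91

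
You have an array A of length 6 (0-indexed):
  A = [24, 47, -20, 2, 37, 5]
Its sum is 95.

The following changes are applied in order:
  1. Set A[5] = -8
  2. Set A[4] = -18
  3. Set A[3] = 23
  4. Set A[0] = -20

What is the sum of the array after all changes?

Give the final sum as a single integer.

Answer: 4

Derivation:
Initial sum: 95
Change 1: A[5] 5 -> -8, delta = -13, sum = 82
Change 2: A[4] 37 -> -18, delta = -55, sum = 27
Change 3: A[3] 2 -> 23, delta = 21, sum = 48
Change 4: A[0] 24 -> -20, delta = -44, sum = 4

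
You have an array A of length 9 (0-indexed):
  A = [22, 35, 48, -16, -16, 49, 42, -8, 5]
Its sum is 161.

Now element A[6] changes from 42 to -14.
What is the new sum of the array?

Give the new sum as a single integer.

Old value at index 6: 42
New value at index 6: -14
Delta = -14 - 42 = -56
New sum = old_sum + delta = 161 + (-56) = 105

Answer: 105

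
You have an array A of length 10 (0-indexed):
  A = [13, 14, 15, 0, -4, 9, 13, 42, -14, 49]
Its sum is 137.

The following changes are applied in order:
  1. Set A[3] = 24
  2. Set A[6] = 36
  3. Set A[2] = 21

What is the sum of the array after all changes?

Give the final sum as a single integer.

Initial sum: 137
Change 1: A[3] 0 -> 24, delta = 24, sum = 161
Change 2: A[6] 13 -> 36, delta = 23, sum = 184
Change 3: A[2] 15 -> 21, delta = 6, sum = 190

Answer: 190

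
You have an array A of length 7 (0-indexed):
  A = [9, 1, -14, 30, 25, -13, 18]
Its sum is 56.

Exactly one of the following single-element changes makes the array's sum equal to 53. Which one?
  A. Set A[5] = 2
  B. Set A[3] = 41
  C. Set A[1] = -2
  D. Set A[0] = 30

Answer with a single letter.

Answer: C

Derivation:
Option A: A[5] -13->2, delta=15, new_sum=56+(15)=71
Option B: A[3] 30->41, delta=11, new_sum=56+(11)=67
Option C: A[1] 1->-2, delta=-3, new_sum=56+(-3)=53 <-- matches target
Option D: A[0] 9->30, delta=21, new_sum=56+(21)=77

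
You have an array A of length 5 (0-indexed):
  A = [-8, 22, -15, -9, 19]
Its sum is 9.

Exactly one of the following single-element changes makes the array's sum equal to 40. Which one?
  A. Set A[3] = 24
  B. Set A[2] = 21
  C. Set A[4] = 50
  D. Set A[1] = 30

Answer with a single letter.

Answer: C

Derivation:
Option A: A[3] -9->24, delta=33, new_sum=9+(33)=42
Option B: A[2] -15->21, delta=36, new_sum=9+(36)=45
Option C: A[4] 19->50, delta=31, new_sum=9+(31)=40 <-- matches target
Option D: A[1] 22->30, delta=8, new_sum=9+(8)=17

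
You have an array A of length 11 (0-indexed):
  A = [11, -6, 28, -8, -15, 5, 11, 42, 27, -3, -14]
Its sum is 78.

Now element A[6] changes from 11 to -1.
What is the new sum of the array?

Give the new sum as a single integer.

Old value at index 6: 11
New value at index 6: -1
Delta = -1 - 11 = -12
New sum = old_sum + delta = 78 + (-12) = 66

Answer: 66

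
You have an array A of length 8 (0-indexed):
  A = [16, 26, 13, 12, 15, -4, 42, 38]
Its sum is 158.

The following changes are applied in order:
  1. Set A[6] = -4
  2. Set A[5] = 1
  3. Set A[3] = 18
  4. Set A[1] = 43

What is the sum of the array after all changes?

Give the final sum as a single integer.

Answer: 140

Derivation:
Initial sum: 158
Change 1: A[6] 42 -> -4, delta = -46, sum = 112
Change 2: A[5] -4 -> 1, delta = 5, sum = 117
Change 3: A[3] 12 -> 18, delta = 6, sum = 123
Change 4: A[1] 26 -> 43, delta = 17, sum = 140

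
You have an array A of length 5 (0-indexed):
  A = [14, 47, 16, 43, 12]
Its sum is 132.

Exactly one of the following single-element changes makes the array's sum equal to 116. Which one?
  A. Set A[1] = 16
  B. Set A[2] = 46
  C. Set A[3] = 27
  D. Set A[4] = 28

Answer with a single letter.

Option A: A[1] 47->16, delta=-31, new_sum=132+(-31)=101
Option B: A[2] 16->46, delta=30, new_sum=132+(30)=162
Option C: A[3] 43->27, delta=-16, new_sum=132+(-16)=116 <-- matches target
Option D: A[4] 12->28, delta=16, new_sum=132+(16)=148

Answer: C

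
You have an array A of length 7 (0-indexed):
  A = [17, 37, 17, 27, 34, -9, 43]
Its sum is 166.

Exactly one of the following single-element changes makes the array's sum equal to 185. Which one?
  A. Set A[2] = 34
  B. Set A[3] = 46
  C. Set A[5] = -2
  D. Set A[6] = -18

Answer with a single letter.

Option A: A[2] 17->34, delta=17, new_sum=166+(17)=183
Option B: A[3] 27->46, delta=19, new_sum=166+(19)=185 <-- matches target
Option C: A[5] -9->-2, delta=7, new_sum=166+(7)=173
Option D: A[6] 43->-18, delta=-61, new_sum=166+(-61)=105

Answer: B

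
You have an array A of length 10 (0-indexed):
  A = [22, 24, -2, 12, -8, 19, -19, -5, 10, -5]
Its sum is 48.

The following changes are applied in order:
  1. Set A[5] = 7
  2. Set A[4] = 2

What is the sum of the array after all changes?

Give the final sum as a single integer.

Answer: 46

Derivation:
Initial sum: 48
Change 1: A[5] 19 -> 7, delta = -12, sum = 36
Change 2: A[4] -8 -> 2, delta = 10, sum = 46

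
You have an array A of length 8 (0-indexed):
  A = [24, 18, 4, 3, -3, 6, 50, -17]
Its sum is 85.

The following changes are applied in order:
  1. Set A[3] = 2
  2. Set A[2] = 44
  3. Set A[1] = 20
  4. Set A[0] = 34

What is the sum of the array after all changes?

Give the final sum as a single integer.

Answer: 136

Derivation:
Initial sum: 85
Change 1: A[3] 3 -> 2, delta = -1, sum = 84
Change 2: A[2] 4 -> 44, delta = 40, sum = 124
Change 3: A[1] 18 -> 20, delta = 2, sum = 126
Change 4: A[0] 24 -> 34, delta = 10, sum = 136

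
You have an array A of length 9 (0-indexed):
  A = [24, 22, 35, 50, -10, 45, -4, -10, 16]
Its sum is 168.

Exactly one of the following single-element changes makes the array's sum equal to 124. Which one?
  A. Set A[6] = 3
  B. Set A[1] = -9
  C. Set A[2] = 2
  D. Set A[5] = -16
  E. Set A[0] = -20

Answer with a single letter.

Answer: E

Derivation:
Option A: A[6] -4->3, delta=7, new_sum=168+(7)=175
Option B: A[1] 22->-9, delta=-31, new_sum=168+(-31)=137
Option C: A[2] 35->2, delta=-33, new_sum=168+(-33)=135
Option D: A[5] 45->-16, delta=-61, new_sum=168+(-61)=107
Option E: A[0] 24->-20, delta=-44, new_sum=168+(-44)=124 <-- matches target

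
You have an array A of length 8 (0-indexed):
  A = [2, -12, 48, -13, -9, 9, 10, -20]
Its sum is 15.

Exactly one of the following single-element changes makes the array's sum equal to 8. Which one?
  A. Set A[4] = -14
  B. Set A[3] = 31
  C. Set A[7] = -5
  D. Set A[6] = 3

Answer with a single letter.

Answer: D

Derivation:
Option A: A[4] -9->-14, delta=-5, new_sum=15+(-5)=10
Option B: A[3] -13->31, delta=44, new_sum=15+(44)=59
Option C: A[7] -20->-5, delta=15, new_sum=15+(15)=30
Option D: A[6] 10->3, delta=-7, new_sum=15+(-7)=8 <-- matches target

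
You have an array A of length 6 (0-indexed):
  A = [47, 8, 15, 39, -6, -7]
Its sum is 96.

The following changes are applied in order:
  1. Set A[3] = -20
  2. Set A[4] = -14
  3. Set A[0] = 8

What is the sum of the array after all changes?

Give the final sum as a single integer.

Answer: -10

Derivation:
Initial sum: 96
Change 1: A[3] 39 -> -20, delta = -59, sum = 37
Change 2: A[4] -6 -> -14, delta = -8, sum = 29
Change 3: A[0] 47 -> 8, delta = -39, sum = -10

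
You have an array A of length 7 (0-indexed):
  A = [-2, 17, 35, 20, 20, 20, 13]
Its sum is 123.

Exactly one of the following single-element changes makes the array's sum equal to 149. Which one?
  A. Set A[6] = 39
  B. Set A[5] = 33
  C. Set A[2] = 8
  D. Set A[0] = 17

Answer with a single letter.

Option A: A[6] 13->39, delta=26, new_sum=123+(26)=149 <-- matches target
Option B: A[5] 20->33, delta=13, new_sum=123+(13)=136
Option C: A[2] 35->8, delta=-27, new_sum=123+(-27)=96
Option D: A[0] -2->17, delta=19, new_sum=123+(19)=142

Answer: A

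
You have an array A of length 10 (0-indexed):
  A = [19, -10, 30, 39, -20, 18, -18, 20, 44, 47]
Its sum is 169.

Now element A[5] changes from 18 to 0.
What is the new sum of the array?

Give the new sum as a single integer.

Answer: 151

Derivation:
Old value at index 5: 18
New value at index 5: 0
Delta = 0 - 18 = -18
New sum = old_sum + delta = 169 + (-18) = 151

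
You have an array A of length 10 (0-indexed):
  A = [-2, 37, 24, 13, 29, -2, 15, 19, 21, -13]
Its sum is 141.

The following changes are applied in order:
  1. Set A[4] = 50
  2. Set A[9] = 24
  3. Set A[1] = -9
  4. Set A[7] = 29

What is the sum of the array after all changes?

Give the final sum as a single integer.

Initial sum: 141
Change 1: A[4] 29 -> 50, delta = 21, sum = 162
Change 2: A[9] -13 -> 24, delta = 37, sum = 199
Change 3: A[1] 37 -> -9, delta = -46, sum = 153
Change 4: A[7] 19 -> 29, delta = 10, sum = 163

Answer: 163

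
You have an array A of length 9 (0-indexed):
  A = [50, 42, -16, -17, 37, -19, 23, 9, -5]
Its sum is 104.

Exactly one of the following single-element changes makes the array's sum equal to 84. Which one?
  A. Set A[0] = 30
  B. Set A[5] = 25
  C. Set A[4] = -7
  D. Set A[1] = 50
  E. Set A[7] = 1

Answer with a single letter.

Option A: A[0] 50->30, delta=-20, new_sum=104+(-20)=84 <-- matches target
Option B: A[5] -19->25, delta=44, new_sum=104+(44)=148
Option C: A[4] 37->-7, delta=-44, new_sum=104+(-44)=60
Option D: A[1] 42->50, delta=8, new_sum=104+(8)=112
Option E: A[7] 9->1, delta=-8, new_sum=104+(-8)=96

Answer: A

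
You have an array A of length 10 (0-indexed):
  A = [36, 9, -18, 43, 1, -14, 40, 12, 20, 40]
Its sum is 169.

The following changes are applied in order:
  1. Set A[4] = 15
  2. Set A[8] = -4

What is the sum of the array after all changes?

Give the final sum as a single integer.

Initial sum: 169
Change 1: A[4] 1 -> 15, delta = 14, sum = 183
Change 2: A[8] 20 -> -4, delta = -24, sum = 159

Answer: 159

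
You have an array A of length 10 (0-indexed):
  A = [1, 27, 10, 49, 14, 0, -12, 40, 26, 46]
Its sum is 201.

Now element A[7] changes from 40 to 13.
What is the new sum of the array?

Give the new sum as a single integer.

Old value at index 7: 40
New value at index 7: 13
Delta = 13 - 40 = -27
New sum = old_sum + delta = 201 + (-27) = 174

Answer: 174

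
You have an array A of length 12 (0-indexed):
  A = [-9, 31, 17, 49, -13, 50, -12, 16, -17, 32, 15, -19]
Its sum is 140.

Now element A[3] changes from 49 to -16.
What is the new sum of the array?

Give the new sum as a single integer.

Old value at index 3: 49
New value at index 3: -16
Delta = -16 - 49 = -65
New sum = old_sum + delta = 140 + (-65) = 75

Answer: 75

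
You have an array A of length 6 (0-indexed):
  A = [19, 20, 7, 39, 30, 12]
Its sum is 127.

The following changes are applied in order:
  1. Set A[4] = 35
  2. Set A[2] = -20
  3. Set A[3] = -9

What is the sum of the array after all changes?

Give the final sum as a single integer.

Initial sum: 127
Change 1: A[4] 30 -> 35, delta = 5, sum = 132
Change 2: A[2] 7 -> -20, delta = -27, sum = 105
Change 3: A[3] 39 -> -9, delta = -48, sum = 57

Answer: 57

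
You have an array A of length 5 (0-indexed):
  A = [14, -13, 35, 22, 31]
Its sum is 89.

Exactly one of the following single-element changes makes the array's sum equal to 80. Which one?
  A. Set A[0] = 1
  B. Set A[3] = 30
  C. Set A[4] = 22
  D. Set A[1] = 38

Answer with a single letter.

Answer: C

Derivation:
Option A: A[0] 14->1, delta=-13, new_sum=89+(-13)=76
Option B: A[3] 22->30, delta=8, new_sum=89+(8)=97
Option C: A[4] 31->22, delta=-9, new_sum=89+(-9)=80 <-- matches target
Option D: A[1] -13->38, delta=51, new_sum=89+(51)=140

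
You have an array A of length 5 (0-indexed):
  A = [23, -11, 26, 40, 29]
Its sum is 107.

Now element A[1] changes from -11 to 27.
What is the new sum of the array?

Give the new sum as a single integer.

Old value at index 1: -11
New value at index 1: 27
Delta = 27 - -11 = 38
New sum = old_sum + delta = 107 + (38) = 145

Answer: 145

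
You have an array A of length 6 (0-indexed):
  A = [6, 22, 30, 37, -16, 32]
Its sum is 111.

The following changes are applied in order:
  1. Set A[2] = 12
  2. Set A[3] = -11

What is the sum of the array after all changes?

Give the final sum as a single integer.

Answer: 45

Derivation:
Initial sum: 111
Change 1: A[2] 30 -> 12, delta = -18, sum = 93
Change 2: A[3] 37 -> -11, delta = -48, sum = 45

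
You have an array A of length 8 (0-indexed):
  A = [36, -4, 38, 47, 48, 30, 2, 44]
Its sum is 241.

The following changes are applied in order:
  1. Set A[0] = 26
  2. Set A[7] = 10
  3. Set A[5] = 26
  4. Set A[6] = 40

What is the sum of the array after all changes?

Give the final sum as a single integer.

Answer: 231

Derivation:
Initial sum: 241
Change 1: A[0] 36 -> 26, delta = -10, sum = 231
Change 2: A[7] 44 -> 10, delta = -34, sum = 197
Change 3: A[5] 30 -> 26, delta = -4, sum = 193
Change 4: A[6] 2 -> 40, delta = 38, sum = 231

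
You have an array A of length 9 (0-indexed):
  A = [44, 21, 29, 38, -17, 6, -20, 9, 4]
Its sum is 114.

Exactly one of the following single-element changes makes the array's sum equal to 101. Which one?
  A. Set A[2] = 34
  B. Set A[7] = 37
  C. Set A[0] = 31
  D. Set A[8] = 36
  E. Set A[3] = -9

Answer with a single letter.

Option A: A[2] 29->34, delta=5, new_sum=114+(5)=119
Option B: A[7] 9->37, delta=28, new_sum=114+(28)=142
Option C: A[0] 44->31, delta=-13, new_sum=114+(-13)=101 <-- matches target
Option D: A[8] 4->36, delta=32, new_sum=114+(32)=146
Option E: A[3] 38->-9, delta=-47, new_sum=114+(-47)=67

Answer: C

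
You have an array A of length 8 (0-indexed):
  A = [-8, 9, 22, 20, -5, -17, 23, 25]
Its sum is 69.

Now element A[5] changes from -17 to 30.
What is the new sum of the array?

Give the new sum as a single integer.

Answer: 116

Derivation:
Old value at index 5: -17
New value at index 5: 30
Delta = 30 - -17 = 47
New sum = old_sum + delta = 69 + (47) = 116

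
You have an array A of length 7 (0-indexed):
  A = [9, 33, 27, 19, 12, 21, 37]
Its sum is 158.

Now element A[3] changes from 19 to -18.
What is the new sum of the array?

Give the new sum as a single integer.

Old value at index 3: 19
New value at index 3: -18
Delta = -18 - 19 = -37
New sum = old_sum + delta = 158 + (-37) = 121

Answer: 121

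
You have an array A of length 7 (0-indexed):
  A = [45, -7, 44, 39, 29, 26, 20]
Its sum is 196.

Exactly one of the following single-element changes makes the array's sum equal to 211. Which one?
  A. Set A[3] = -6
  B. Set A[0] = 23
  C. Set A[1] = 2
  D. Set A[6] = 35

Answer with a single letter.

Answer: D

Derivation:
Option A: A[3] 39->-6, delta=-45, new_sum=196+(-45)=151
Option B: A[0] 45->23, delta=-22, new_sum=196+(-22)=174
Option C: A[1] -7->2, delta=9, new_sum=196+(9)=205
Option D: A[6] 20->35, delta=15, new_sum=196+(15)=211 <-- matches target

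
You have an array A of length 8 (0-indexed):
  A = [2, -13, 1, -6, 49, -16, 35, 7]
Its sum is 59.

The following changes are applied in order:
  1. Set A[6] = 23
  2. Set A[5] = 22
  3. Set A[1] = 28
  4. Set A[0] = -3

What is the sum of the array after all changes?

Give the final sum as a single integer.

Answer: 121

Derivation:
Initial sum: 59
Change 1: A[6] 35 -> 23, delta = -12, sum = 47
Change 2: A[5] -16 -> 22, delta = 38, sum = 85
Change 3: A[1] -13 -> 28, delta = 41, sum = 126
Change 4: A[0] 2 -> -3, delta = -5, sum = 121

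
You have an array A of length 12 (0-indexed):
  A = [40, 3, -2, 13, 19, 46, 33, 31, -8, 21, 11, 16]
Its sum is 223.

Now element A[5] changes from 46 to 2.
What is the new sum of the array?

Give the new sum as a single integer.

Old value at index 5: 46
New value at index 5: 2
Delta = 2 - 46 = -44
New sum = old_sum + delta = 223 + (-44) = 179

Answer: 179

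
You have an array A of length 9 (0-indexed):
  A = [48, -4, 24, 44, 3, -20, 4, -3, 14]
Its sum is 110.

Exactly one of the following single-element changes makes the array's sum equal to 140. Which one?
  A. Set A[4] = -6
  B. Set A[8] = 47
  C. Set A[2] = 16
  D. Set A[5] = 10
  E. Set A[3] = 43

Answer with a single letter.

Option A: A[4] 3->-6, delta=-9, new_sum=110+(-9)=101
Option B: A[8] 14->47, delta=33, new_sum=110+(33)=143
Option C: A[2] 24->16, delta=-8, new_sum=110+(-8)=102
Option D: A[5] -20->10, delta=30, new_sum=110+(30)=140 <-- matches target
Option E: A[3] 44->43, delta=-1, new_sum=110+(-1)=109

Answer: D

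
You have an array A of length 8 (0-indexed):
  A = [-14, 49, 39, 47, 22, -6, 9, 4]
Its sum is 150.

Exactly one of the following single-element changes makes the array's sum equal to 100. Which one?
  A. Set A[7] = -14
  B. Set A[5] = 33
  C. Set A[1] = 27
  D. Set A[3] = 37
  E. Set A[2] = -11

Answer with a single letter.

Option A: A[7] 4->-14, delta=-18, new_sum=150+(-18)=132
Option B: A[5] -6->33, delta=39, new_sum=150+(39)=189
Option C: A[1] 49->27, delta=-22, new_sum=150+(-22)=128
Option D: A[3] 47->37, delta=-10, new_sum=150+(-10)=140
Option E: A[2] 39->-11, delta=-50, new_sum=150+(-50)=100 <-- matches target

Answer: E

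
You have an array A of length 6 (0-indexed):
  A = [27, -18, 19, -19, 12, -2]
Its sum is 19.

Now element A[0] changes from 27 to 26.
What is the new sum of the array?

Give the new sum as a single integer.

Old value at index 0: 27
New value at index 0: 26
Delta = 26 - 27 = -1
New sum = old_sum + delta = 19 + (-1) = 18

Answer: 18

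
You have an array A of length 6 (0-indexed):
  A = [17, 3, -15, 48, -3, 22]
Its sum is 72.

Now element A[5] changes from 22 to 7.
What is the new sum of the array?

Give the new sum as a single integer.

Answer: 57

Derivation:
Old value at index 5: 22
New value at index 5: 7
Delta = 7 - 22 = -15
New sum = old_sum + delta = 72 + (-15) = 57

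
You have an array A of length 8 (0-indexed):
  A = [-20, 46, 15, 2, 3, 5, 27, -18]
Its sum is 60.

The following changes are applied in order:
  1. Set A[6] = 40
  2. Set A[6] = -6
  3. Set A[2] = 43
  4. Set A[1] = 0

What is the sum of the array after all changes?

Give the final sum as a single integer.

Answer: 9

Derivation:
Initial sum: 60
Change 1: A[6] 27 -> 40, delta = 13, sum = 73
Change 2: A[6] 40 -> -6, delta = -46, sum = 27
Change 3: A[2] 15 -> 43, delta = 28, sum = 55
Change 4: A[1] 46 -> 0, delta = -46, sum = 9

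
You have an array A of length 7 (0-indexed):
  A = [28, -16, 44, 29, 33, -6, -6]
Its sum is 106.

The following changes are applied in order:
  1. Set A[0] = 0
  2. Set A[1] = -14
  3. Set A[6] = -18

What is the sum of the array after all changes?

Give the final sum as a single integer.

Answer: 68

Derivation:
Initial sum: 106
Change 1: A[0] 28 -> 0, delta = -28, sum = 78
Change 2: A[1] -16 -> -14, delta = 2, sum = 80
Change 3: A[6] -6 -> -18, delta = -12, sum = 68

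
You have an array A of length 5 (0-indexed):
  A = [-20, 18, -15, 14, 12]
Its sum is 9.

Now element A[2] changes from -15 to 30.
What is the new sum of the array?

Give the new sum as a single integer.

Answer: 54

Derivation:
Old value at index 2: -15
New value at index 2: 30
Delta = 30 - -15 = 45
New sum = old_sum + delta = 9 + (45) = 54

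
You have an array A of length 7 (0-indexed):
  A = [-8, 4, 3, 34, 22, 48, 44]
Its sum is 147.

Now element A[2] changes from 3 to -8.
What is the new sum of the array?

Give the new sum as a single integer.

Answer: 136

Derivation:
Old value at index 2: 3
New value at index 2: -8
Delta = -8 - 3 = -11
New sum = old_sum + delta = 147 + (-11) = 136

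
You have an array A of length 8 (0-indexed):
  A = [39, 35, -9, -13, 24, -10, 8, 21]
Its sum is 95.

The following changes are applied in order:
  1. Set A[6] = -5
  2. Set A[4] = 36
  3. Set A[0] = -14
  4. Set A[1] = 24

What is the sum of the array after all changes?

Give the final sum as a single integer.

Initial sum: 95
Change 1: A[6] 8 -> -5, delta = -13, sum = 82
Change 2: A[4] 24 -> 36, delta = 12, sum = 94
Change 3: A[0] 39 -> -14, delta = -53, sum = 41
Change 4: A[1] 35 -> 24, delta = -11, sum = 30

Answer: 30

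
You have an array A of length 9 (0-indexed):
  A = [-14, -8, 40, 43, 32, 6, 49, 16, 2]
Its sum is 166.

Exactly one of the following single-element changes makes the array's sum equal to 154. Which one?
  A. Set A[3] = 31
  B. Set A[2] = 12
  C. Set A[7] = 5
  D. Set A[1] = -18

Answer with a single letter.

Option A: A[3] 43->31, delta=-12, new_sum=166+(-12)=154 <-- matches target
Option B: A[2] 40->12, delta=-28, new_sum=166+(-28)=138
Option C: A[7] 16->5, delta=-11, new_sum=166+(-11)=155
Option D: A[1] -8->-18, delta=-10, new_sum=166+(-10)=156

Answer: A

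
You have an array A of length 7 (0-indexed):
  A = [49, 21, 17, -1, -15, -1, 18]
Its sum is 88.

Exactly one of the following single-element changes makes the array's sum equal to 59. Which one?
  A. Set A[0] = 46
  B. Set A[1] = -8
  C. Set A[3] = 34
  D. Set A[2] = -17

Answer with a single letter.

Option A: A[0] 49->46, delta=-3, new_sum=88+(-3)=85
Option B: A[1] 21->-8, delta=-29, new_sum=88+(-29)=59 <-- matches target
Option C: A[3] -1->34, delta=35, new_sum=88+(35)=123
Option D: A[2] 17->-17, delta=-34, new_sum=88+(-34)=54

Answer: B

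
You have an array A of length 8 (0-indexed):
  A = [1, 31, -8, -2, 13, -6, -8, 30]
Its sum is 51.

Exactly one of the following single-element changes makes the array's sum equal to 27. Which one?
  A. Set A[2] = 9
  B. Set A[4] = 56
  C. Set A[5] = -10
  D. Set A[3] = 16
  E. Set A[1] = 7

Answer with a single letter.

Option A: A[2] -8->9, delta=17, new_sum=51+(17)=68
Option B: A[4] 13->56, delta=43, new_sum=51+(43)=94
Option C: A[5] -6->-10, delta=-4, new_sum=51+(-4)=47
Option D: A[3] -2->16, delta=18, new_sum=51+(18)=69
Option E: A[1] 31->7, delta=-24, new_sum=51+(-24)=27 <-- matches target

Answer: E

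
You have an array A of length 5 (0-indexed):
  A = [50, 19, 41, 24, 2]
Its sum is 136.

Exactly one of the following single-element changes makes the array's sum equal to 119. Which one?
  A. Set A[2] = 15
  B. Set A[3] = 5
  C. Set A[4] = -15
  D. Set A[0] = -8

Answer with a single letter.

Answer: C

Derivation:
Option A: A[2] 41->15, delta=-26, new_sum=136+(-26)=110
Option B: A[3] 24->5, delta=-19, new_sum=136+(-19)=117
Option C: A[4] 2->-15, delta=-17, new_sum=136+(-17)=119 <-- matches target
Option D: A[0] 50->-8, delta=-58, new_sum=136+(-58)=78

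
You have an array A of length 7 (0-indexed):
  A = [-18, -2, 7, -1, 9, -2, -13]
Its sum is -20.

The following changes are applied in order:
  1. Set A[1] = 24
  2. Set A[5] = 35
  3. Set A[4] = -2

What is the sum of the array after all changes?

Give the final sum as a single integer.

Answer: 32

Derivation:
Initial sum: -20
Change 1: A[1] -2 -> 24, delta = 26, sum = 6
Change 2: A[5] -2 -> 35, delta = 37, sum = 43
Change 3: A[4] 9 -> -2, delta = -11, sum = 32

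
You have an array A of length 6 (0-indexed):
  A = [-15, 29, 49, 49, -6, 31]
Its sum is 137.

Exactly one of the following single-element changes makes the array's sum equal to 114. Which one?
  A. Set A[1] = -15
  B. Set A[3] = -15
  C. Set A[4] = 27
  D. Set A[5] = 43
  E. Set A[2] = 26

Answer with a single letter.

Option A: A[1] 29->-15, delta=-44, new_sum=137+(-44)=93
Option B: A[3] 49->-15, delta=-64, new_sum=137+(-64)=73
Option C: A[4] -6->27, delta=33, new_sum=137+(33)=170
Option D: A[5] 31->43, delta=12, new_sum=137+(12)=149
Option E: A[2] 49->26, delta=-23, new_sum=137+(-23)=114 <-- matches target

Answer: E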